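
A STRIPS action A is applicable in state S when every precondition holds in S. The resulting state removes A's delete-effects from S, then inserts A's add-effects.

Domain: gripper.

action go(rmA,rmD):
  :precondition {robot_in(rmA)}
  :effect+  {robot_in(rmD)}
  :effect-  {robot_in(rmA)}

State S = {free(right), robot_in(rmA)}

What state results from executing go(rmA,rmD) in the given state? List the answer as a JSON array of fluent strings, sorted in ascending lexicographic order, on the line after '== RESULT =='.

Progress:
  pre ⊆ S: {robot_in(rmA)} ⊆ S  — applicable
  S \ del = {free(right)}
  ∪ add   = {free(right), robot_in(rmD)}

== RESULT ==
["free(right)", "robot_in(rmD)"]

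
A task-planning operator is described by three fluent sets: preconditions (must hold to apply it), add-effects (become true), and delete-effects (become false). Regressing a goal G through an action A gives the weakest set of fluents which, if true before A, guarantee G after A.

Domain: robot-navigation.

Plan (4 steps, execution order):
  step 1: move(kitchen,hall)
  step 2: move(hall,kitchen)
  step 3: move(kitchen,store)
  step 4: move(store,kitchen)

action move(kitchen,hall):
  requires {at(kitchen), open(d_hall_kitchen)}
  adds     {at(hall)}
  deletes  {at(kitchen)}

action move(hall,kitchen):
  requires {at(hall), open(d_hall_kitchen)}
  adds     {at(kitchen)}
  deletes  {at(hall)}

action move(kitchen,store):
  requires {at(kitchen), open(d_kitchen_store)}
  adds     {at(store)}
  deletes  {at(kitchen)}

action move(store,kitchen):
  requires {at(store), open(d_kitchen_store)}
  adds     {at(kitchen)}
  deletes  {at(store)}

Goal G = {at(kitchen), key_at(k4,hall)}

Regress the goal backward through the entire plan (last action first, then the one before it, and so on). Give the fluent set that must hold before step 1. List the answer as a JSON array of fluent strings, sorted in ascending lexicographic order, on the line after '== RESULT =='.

Regress step by step:
  through step 4 (move(store,kitchen)): drop {at(kitchen)}, keep {key_at(k4,hall)}, require {at(store), open(d_kitchen_store)}
    → {at(store), key_at(k4,hall), open(d_kitchen_store)}
  through step 3 (move(kitchen,store)): drop {at(store)}, keep {key_at(k4,hall), open(d_kitchen_store)}, require {at(kitchen), open(d_kitchen_store)}
    → {at(kitchen), key_at(k4,hall), open(d_kitchen_store)}
  through step 2 (move(hall,kitchen)): drop {at(kitchen)}, keep {key_at(k4,hall), open(d_kitchen_store)}, require {at(hall), open(d_hall_kitchen)}
    → {at(hall), key_at(k4,hall), open(d_hall_kitchen), open(d_kitchen_store)}
  through step 1 (move(kitchen,hall)): drop {at(hall)}, keep {key_at(k4,hall), open(d_hall_kitchen), open(d_kitchen_store)}, require {at(kitchen), open(d_hall_kitchen)}
    → {at(kitchen), key_at(k4,hall), open(d_hall_kitchen), open(d_kitchen_store)}

== RESULT ==
["at(kitchen)", "key_at(k4,hall)", "open(d_hall_kitchen)", "open(d_kitchen_store)"]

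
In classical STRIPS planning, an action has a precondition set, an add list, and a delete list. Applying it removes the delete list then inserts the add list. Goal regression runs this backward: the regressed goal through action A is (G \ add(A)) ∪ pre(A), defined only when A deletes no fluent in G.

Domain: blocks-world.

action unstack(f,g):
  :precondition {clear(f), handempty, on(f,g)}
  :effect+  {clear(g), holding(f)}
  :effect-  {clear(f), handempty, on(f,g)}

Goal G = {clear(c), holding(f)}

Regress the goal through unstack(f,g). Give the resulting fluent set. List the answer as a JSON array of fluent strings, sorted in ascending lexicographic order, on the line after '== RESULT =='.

Regress:
  G ∩ del = {}  (empty — regression defined)
  G \ add = {clear(c), holding(f)} \ {clear(g), holding(f)} = {clear(c)}
  ∪ pre   = {clear(c)} ∪ {clear(f), handempty, on(f,g)}
          = {clear(c), clear(f), handempty, on(f,g)}

== RESULT ==
["clear(c)", "clear(f)", "handempty", "on(f,g)"]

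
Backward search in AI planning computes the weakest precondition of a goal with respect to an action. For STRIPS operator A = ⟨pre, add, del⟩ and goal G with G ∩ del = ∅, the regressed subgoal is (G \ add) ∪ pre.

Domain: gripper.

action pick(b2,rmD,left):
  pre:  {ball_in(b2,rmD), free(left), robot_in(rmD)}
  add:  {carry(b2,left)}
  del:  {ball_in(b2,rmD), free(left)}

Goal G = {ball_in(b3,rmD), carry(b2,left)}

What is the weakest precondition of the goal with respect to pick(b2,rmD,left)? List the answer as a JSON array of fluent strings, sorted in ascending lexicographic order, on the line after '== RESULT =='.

Compute (G \ add) ∪ pre:
  G ∩ del = {}  (empty — regression defined)
  G \ add = {ball_in(b3,rmD), carry(b2,left)} \ {carry(b2,left)} = {ball_in(b3,rmD)}
  ∪ pre   = {ball_in(b3,rmD)} ∪ {ball_in(b2,rmD), free(left), robot_in(rmD)}
          = {ball_in(b2,rmD), ball_in(b3,rmD), free(left), robot_in(rmD)}

== RESULT ==
["ball_in(b2,rmD)", "ball_in(b3,rmD)", "free(left)", "robot_in(rmD)"]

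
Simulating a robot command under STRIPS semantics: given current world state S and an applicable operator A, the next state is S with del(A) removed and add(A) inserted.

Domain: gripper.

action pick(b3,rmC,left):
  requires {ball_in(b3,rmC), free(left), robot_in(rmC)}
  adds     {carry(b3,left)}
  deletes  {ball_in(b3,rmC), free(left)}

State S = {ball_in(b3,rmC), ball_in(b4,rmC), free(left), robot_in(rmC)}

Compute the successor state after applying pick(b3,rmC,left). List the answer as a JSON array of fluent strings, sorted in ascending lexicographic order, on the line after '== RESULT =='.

Progress:
  pre ⊆ S: {ball_in(b3,rmC), free(left), robot_in(rmC)} ⊆ S  — applicable
  S \ del = {ball_in(b4,rmC), robot_in(rmC)}
  ∪ add   = {ball_in(b4,rmC), carry(b3,left), robot_in(rmC)}

== RESULT ==
["ball_in(b4,rmC)", "carry(b3,left)", "robot_in(rmC)"]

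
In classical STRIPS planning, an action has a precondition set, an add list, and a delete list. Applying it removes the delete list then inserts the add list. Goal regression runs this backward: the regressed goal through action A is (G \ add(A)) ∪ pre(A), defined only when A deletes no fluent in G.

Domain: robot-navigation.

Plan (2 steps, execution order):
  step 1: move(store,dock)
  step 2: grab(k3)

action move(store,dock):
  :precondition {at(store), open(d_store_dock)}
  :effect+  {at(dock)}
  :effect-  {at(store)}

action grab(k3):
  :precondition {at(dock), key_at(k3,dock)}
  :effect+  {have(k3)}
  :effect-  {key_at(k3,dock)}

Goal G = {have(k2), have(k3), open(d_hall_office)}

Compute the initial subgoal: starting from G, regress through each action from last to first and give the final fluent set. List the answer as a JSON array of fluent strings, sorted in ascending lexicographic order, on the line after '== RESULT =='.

Work backward from the goal:
  through step 2 (grab(k3)): drop {have(k3)}, keep {have(k2), open(d_hall_office)}, require {at(dock), key_at(k3,dock)}
    → {at(dock), have(k2), key_at(k3,dock), open(d_hall_office)}
  through step 1 (move(store,dock)): drop {at(dock)}, keep {have(k2), key_at(k3,dock), open(d_hall_office)}, require {at(store), open(d_store_dock)}
    → {at(store), have(k2), key_at(k3,dock), open(d_hall_office), open(d_store_dock)}

== RESULT ==
["at(store)", "have(k2)", "key_at(k3,dock)", "open(d_hall_office)", "open(d_store_dock)"]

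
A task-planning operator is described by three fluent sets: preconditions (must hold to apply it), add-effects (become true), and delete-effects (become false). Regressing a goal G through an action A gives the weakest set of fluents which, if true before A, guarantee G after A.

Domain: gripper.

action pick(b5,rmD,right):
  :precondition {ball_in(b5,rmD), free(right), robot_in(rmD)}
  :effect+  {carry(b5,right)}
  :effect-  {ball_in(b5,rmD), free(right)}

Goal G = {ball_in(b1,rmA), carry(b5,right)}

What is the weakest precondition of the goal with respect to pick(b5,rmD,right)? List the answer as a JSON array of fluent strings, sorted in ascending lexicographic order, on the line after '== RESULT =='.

Compute (G \ add) ∪ pre:
  G ∩ del = {}  (empty — regression defined)
  G \ add = {ball_in(b1,rmA), carry(b5,right)} \ {carry(b5,right)} = {ball_in(b1,rmA)}
  ∪ pre   = {ball_in(b1,rmA)} ∪ {ball_in(b5,rmD), free(right), robot_in(rmD)}
          = {ball_in(b1,rmA), ball_in(b5,rmD), free(right), robot_in(rmD)}

== RESULT ==
["ball_in(b1,rmA)", "ball_in(b5,rmD)", "free(right)", "robot_in(rmD)"]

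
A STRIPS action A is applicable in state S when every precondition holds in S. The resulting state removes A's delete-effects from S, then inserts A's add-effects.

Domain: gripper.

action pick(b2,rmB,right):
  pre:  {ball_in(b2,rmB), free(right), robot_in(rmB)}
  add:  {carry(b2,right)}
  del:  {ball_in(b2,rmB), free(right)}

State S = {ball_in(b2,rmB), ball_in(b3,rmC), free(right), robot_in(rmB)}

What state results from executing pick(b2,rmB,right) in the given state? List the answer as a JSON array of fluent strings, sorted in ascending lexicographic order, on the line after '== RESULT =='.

Compute (S \ del) ∪ add:
  pre ⊆ S: {ball_in(b2,rmB), free(right), robot_in(rmB)} ⊆ S  — applicable
  S \ del = {ball_in(b3,rmC), robot_in(rmB)}
  ∪ add   = {ball_in(b3,rmC), carry(b2,right), robot_in(rmB)}

== RESULT ==
["ball_in(b3,rmC)", "carry(b2,right)", "robot_in(rmB)"]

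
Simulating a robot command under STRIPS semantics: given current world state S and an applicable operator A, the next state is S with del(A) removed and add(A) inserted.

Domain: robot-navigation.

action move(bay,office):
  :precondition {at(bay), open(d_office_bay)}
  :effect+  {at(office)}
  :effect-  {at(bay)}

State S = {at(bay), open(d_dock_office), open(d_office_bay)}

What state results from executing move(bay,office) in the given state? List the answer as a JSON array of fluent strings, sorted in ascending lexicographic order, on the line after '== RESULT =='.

Progress:
  pre ⊆ S: {at(bay), open(d_office_bay)} ⊆ S  — applicable
  S \ del = {open(d_dock_office), open(d_office_bay)}
  ∪ add   = {at(office), open(d_dock_office), open(d_office_bay)}

== RESULT ==
["at(office)", "open(d_dock_office)", "open(d_office_bay)"]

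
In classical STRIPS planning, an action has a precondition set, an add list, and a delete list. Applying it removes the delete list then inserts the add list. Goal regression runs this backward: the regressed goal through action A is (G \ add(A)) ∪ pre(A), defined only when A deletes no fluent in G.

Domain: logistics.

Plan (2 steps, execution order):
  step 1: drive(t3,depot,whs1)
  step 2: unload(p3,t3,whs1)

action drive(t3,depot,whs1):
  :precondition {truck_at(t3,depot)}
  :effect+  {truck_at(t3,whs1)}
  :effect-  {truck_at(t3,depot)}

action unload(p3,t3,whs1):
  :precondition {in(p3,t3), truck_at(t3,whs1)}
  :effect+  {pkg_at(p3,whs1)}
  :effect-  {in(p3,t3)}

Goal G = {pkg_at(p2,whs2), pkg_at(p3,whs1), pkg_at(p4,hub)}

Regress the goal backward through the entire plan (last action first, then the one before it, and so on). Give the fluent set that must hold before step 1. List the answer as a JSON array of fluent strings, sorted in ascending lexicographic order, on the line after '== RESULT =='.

Regress step by step:
  through step 2 (unload(p3,t3,whs1)): drop {pkg_at(p3,whs1)}, keep {pkg_at(p2,whs2), pkg_at(p4,hub)}, require {in(p3,t3), truck_at(t3,whs1)}
    → {in(p3,t3), pkg_at(p2,whs2), pkg_at(p4,hub), truck_at(t3,whs1)}
  through step 1 (drive(t3,depot,whs1)): drop {truck_at(t3,whs1)}, keep {in(p3,t3), pkg_at(p2,whs2), pkg_at(p4,hub)}, require {truck_at(t3,depot)}
    → {in(p3,t3), pkg_at(p2,whs2), pkg_at(p4,hub), truck_at(t3,depot)}

== RESULT ==
["in(p3,t3)", "pkg_at(p2,whs2)", "pkg_at(p4,hub)", "truck_at(t3,depot)"]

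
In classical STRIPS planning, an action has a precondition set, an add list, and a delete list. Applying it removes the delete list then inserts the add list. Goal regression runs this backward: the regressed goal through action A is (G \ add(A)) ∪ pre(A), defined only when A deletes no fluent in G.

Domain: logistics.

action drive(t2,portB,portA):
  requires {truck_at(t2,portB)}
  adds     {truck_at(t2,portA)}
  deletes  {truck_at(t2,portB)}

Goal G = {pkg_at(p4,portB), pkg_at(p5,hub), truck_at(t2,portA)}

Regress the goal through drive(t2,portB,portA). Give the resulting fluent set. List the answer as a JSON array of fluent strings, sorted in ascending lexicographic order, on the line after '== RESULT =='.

Regress:
  G ∩ del = {}  (empty — regression defined)
  G \ add = {pkg_at(p4,portB), pkg_at(p5,hub), truck_at(t2,portA)} \ {truck_at(t2,portA)} = {pkg_at(p4,portB), pkg_at(p5,hub)}
  ∪ pre   = {pkg_at(p4,portB), pkg_at(p5,hub)} ∪ {truck_at(t2,portB)}
          = {pkg_at(p4,portB), pkg_at(p5,hub), truck_at(t2,portB)}

== RESULT ==
["pkg_at(p4,portB)", "pkg_at(p5,hub)", "truck_at(t2,portB)"]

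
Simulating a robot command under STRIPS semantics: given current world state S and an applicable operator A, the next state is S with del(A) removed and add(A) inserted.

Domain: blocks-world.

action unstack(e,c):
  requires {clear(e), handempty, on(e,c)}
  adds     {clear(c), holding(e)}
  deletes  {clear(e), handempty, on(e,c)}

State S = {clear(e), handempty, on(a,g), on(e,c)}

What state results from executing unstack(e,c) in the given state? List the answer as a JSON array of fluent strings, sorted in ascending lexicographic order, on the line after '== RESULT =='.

Progress:
  pre ⊆ S: {clear(e), handempty, on(e,c)} ⊆ S  — applicable
  S \ del = {on(a,g)}
  ∪ add   = {clear(c), holding(e), on(a,g)}

== RESULT ==
["clear(c)", "holding(e)", "on(a,g)"]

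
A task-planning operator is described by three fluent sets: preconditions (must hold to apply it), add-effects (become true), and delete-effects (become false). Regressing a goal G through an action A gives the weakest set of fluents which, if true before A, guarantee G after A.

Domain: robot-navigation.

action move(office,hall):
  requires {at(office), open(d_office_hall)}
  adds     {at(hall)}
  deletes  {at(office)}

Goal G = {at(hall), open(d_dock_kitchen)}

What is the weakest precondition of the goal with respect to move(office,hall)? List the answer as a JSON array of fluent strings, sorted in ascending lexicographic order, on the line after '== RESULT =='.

Compute (G \ add) ∪ pre:
  G ∩ del = {}  (empty — regression defined)
  G \ add = {at(hall), open(d_dock_kitchen)} \ {at(hall)} = {open(d_dock_kitchen)}
  ∪ pre   = {open(d_dock_kitchen)} ∪ {at(office), open(d_office_hall)}
          = {at(office), open(d_dock_kitchen), open(d_office_hall)}

== RESULT ==
["at(office)", "open(d_dock_kitchen)", "open(d_office_hall)"]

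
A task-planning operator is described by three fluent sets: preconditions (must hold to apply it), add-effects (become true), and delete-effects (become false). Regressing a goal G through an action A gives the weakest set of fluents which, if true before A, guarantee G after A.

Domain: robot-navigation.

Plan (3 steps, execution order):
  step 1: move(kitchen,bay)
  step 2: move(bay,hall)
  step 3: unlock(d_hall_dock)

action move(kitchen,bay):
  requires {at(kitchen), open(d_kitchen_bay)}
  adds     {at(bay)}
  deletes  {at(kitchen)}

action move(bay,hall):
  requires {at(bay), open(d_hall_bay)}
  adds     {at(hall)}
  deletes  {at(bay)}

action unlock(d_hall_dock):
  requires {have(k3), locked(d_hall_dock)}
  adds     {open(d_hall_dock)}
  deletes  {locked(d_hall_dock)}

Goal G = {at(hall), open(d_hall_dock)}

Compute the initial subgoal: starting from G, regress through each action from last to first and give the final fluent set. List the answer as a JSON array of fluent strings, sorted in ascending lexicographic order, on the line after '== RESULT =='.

Work backward from the goal:
  through step 3 (unlock(d_hall_dock)): drop {open(d_hall_dock)}, keep {at(hall)}, require {have(k3), locked(d_hall_dock)}
    → {at(hall), have(k3), locked(d_hall_dock)}
  through step 2 (move(bay,hall)): drop {at(hall)}, keep {have(k3), locked(d_hall_dock)}, require {at(bay), open(d_hall_bay)}
    → {at(bay), have(k3), locked(d_hall_dock), open(d_hall_bay)}
  through step 1 (move(kitchen,bay)): drop {at(bay)}, keep {have(k3), locked(d_hall_dock), open(d_hall_bay)}, require {at(kitchen), open(d_kitchen_bay)}
    → {at(kitchen), have(k3), locked(d_hall_dock), open(d_hall_bay), open(d_kitchen_bay)}

== RESULT ==
["at(kitchen)", "have(k3)", "locked(d_hall_dock)", "open(d_hall_bay)", "open(d_kitchen_bay)"]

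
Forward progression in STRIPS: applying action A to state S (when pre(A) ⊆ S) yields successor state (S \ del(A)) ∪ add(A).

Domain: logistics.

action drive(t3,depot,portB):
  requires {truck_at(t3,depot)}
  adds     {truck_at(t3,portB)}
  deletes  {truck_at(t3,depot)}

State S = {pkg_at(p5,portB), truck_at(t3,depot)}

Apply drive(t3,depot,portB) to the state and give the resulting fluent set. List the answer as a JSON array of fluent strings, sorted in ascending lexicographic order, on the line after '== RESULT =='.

Progress:
  pre ⊆ S: {truck_at(t3,depot)} ⊆ S  — applicable
  S \ del = {pkg_at(p5,portB)}
  ∪ add   = {pkg_at(p5,portB), truck_at(t3,portB)}

== RESULT ==
["pkg_at(p5,portB)", "truck_at(t3,portB)"]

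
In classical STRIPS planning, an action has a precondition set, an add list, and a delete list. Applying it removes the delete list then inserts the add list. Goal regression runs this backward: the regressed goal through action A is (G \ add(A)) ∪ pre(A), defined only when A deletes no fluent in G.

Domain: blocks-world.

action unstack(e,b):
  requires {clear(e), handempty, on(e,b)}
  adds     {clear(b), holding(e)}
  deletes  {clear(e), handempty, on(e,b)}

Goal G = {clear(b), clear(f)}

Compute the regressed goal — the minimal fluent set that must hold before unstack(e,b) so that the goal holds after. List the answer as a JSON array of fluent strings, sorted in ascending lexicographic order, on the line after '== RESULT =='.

Regress:
  G ∩ del = {}  (empty — regression defined)
  G \ add = {clear(b), clear(f)} \ {clear(b), holding(e)} = {clear(f)}
  ∪ pre   = {clear(f)} ∪ {clear(e), handempty, on(e,b)}
          = {clear(e), clear(f), handempty, on(e,b)}

== RESULT ==
["clear(e)", "clear(f)", "handempty", "on(e,b)"]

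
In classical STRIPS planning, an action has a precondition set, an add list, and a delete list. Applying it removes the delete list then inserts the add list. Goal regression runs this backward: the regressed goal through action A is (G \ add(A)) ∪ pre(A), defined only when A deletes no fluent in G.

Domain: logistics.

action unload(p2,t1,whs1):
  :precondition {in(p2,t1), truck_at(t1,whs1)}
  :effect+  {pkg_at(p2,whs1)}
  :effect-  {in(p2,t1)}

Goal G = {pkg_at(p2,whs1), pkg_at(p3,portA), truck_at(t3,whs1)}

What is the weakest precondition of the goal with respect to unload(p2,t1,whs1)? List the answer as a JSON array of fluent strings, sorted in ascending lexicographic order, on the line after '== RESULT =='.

Regress:
  G ∩ del = {}  (empty — regression defined)
  G \ add = {pkg_at(p2,whs1), pkg_at(p3,portA), truck_at(t3,whs1)} \ {pkg_at(p2,whs1)} = {pkg_at(p3,portA), truck_at(t3,whs1)}
  ∪ pre   = {pkg_at(p3,portA), truck_at(t3,whs1)} ∪ {in(p2,t1), truck_at(t1,whs1)}
          = {in(p2,t1), pkg_at(p3,portA), truck_at(t1,whs1), truck_at(t3,whs1)}

== RESULT ==
["in(p2,t1)", "pkg_at(p3,portA)", "truck_at(t1,whs1)", "truck_at(t3,whs1)"]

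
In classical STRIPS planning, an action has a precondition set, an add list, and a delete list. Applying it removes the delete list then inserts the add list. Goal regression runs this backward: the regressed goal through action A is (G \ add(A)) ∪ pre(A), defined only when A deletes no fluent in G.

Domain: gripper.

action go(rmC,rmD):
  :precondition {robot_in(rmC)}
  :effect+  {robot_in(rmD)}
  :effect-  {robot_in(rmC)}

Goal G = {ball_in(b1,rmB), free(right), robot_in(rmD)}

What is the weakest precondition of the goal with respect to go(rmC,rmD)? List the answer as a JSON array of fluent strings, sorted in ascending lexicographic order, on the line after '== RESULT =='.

Regress:
  G ∩ del = {}  (empty — regression defined)
  G \ add = {ball_in(b1,rmB), free(right), robot_in(rmD)} \ {robot_in(rmD)} = {ball_in(b1,rmB), free(right)}
  ∪ pre   = {ball_in(b1,rmB), free(right)} ∪ {robot_in(rmC)}
          = {ball_in(b1,rmB), free(right), robot_in(rmC)}

== RESULT ==
["ball_in(b1,rmB)", "free(right)", "robot_in(rmC)"]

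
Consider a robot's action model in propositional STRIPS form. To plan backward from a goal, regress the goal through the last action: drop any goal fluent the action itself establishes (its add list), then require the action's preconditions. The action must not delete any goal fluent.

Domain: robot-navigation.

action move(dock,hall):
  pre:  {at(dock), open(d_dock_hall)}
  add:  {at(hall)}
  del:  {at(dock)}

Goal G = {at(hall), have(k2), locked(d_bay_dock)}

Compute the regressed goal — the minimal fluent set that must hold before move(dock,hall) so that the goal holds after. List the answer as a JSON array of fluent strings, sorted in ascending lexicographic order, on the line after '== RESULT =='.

Compute (G \ add) ∪ pre:
  G ∩ del = {}  (empty — regression defined)
  G \ add = {at(hall), have(k2), locked(d_bay_dock)} \ {at(hall)} = {have(k2), locked(d_bay_dock)}
  ∪ pre   = {have(k2), locked(d_bay_dock)} ∪ {at(dock), open(d_dock_hall)}
          = {at(dock), have(k2), locked(d_bay_dock), open(d_dock_hall)}

== RESULT ==
["at(dock)", "have(k2)", "locked(d_bay_dock)", "open(d_dock_hall)"]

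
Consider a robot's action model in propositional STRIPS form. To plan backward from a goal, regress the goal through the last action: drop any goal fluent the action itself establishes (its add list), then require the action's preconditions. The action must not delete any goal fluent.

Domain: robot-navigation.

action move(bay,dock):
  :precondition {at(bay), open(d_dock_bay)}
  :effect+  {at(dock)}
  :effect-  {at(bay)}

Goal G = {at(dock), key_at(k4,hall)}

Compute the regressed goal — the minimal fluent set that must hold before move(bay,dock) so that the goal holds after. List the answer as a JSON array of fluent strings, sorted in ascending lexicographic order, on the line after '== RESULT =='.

Regress:
  G ∩ del = {}  (empty — regression defined)
  G \ add = {at(dock), key_at(k4,hall)} \ {at(dock)} = {key_at(k4,hall)}
  ∪ pre   = {key_at(k4,hall)} ∪ {at(bay), open(d_dock_bay)}
          = {at(bay), key_at(k4,hall), open(d_dock_bay)}

== RESULT ==
["at(bay)", "key_at(k4,hall)", "open(d_dock_bay)"]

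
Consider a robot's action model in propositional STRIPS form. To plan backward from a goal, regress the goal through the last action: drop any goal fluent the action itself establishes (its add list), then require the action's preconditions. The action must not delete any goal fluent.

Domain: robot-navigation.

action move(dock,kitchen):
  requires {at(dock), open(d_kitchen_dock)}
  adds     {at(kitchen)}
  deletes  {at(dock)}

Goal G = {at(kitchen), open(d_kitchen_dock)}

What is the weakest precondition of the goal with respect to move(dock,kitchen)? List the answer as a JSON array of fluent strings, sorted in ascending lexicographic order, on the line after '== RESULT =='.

Compute (G \ add) ∪ pre:
  G ∩ del = {}  (empty — regression defined)
  G \ add = {at(kitchen), open(d_kitchen_dock)} \ {at(kitchen)} = {open(d_kitchen_dock)}
  ∪ pre   = {open(d_kitchen_dock)} ∪ {at(dock), open(d_kitchen_dock)}
          = {at(dock), open(d_kitchen_dock)}

== RESULT ==
["at(dock)", "open(d_kitchen_dock)"]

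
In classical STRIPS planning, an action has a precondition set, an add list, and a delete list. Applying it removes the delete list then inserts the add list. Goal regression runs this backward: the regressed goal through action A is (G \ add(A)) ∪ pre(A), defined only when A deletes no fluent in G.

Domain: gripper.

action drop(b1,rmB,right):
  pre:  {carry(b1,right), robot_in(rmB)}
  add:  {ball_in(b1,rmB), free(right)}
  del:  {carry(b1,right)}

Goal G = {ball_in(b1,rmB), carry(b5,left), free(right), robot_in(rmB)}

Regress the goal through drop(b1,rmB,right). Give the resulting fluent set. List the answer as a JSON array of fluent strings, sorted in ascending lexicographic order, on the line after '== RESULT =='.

Regress:
  G ∩ del = {}  (empty — regression defined)
  G \ add = {ball_in(b1,rmB), carry(b5,left), free(right), robot_in(rmB)} \ {ball_in(b1,rmB), free(right)} = {carry(b5,left), robot_in(rmB)}
  ∪ pre   = {carry(b5,left), robot_in(rmB)} ∪ {carry(b1,right), robot_in(rmB)}
          = {carry(b1,right), carry(b5,left), robot_in(rmB)}

== RESULT ==
["carry(b1,right)", "carry(b5,left)", "robot_in(rmB)"]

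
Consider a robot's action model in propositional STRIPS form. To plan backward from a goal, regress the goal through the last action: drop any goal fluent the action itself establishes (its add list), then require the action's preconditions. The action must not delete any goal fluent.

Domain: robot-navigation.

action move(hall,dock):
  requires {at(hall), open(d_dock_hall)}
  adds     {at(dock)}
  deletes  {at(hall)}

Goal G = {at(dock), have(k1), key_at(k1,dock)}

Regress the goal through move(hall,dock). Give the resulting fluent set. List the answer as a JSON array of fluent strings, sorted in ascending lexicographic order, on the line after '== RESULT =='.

Regress:
  G ∩ del = {}  (empty — regression defined)
  G \ add = {at(dock), have(k1), key_at(k1,dock)} \ {at(dock)} = {have(k1), key_at(k1,dock)}
  ∪ pre   = {have(k1), key_at(k1,dock)} ∪ {at(hall), open(d_dock_hall)}
          = {at(hall), have(k1), key_at(k1,dock), open(d_dock_hall)}

== RESULT ==
["at(hall)", "have(k1)", "key_at(k1,dock)", "open(d_dock_hall)"]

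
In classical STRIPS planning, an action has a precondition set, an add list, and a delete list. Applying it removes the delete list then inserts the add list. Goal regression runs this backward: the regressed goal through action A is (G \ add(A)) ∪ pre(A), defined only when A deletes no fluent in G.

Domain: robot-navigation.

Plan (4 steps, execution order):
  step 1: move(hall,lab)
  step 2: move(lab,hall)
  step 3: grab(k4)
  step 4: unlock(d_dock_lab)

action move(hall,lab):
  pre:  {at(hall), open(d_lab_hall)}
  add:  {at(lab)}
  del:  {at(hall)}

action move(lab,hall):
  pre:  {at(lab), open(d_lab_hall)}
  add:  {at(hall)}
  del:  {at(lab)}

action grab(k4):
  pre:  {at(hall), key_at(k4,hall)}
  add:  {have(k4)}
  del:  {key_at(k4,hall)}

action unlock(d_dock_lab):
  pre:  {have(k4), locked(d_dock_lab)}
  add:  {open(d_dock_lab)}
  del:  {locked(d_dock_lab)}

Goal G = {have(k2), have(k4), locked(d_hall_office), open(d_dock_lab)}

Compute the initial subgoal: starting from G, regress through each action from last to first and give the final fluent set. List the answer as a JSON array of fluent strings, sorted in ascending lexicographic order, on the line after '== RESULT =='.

Regress step by step:
  through step 4 (unlock(d_dock_lab)): drop {open(d_dock_lab)}, keep {have(k2), have(k4), locked(d_hall_office)}, require {have(k4), locked(d_dock_lab)}
    → {have(k2), have(k4), locked(d_dock_lab), locked(d_hall_office)}
  through step 3 (grab(k4)): drop {have(k4)}, keep {have(k2), locked(d_dock_lab), locked(d_hall_office)}, require {at(hall), key_at(k4,hall)}
    → {at(hall), have(k2), key_at(k4,hall), locked(d_dock_lab), locked(d_hall_office)}
  through step 2 (move(lab,hall)): drop {at(hall)}, keep {have(k2), key_at(k4,hall), locked(d_dock_lab), locked(d_hall_office)}, require {at(lab), open(d_lab_hall)}
    → {at(lab), have(k2), key_at(k4,hall), locked(d_dock_lab), locked(d_hall_office), open(d_lab_hall)}
  through step 1 (move(hall,lab)): drop {at(lab)}, keep {have(k2), key_at(k4,hall), locked(d_dock_lab), locked(d_hall_office), open(d_lab_hall)}, require {at(hall), open(d_lab_hall)}
    → {at(hall), have(k2), key_at(k4,hall), locked(d_dock_lab), locked(d_hall_office), open(d_lab_hall)}

== RESULT ==
["at(hall)", "have(k2)", "key_at(k4,hall)", "locked(d_dock_lab)", "locked(d_hall_office)", "open(d_lab_hall)"]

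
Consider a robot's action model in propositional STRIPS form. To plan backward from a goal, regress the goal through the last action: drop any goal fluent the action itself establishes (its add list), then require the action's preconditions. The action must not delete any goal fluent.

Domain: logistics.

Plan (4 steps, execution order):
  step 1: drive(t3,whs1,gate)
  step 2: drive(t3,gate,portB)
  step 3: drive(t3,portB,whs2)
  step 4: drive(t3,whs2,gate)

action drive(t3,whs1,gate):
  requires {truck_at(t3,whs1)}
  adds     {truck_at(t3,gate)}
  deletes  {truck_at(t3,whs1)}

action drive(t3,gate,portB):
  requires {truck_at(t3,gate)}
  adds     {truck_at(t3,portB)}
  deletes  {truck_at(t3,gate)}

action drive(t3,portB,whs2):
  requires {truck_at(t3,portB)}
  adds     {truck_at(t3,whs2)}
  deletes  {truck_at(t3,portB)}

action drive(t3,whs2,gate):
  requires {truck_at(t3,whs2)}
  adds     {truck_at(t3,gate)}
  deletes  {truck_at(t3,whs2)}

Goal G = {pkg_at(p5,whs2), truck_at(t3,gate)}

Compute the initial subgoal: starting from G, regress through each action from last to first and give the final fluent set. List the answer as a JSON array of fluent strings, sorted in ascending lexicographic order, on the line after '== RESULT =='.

Work backward from the goal:
  through step 4 (drive(t3,whs2,gate)): drop {truck_at(t3,gate)}, keep {pkg_at(p5,whs2)}, require {truck_at(t3,whs2)}
    → {pkg_at(p5,whs2), truck_at(t3,whs2)}
  through step 3 (drive(t3,portB,whs2)): drop {truck_at(t3,whs2)}, keep {pkg_at(p5,whs2)}, require {truck_at(t3,portB)}
    → {pkg_at(p5,whs2), truck_at(t3,portB)}
  through step 2 (drive(t3,gate,portB)): drop {truck_at(t3,portB)}, keep {pkg_at(p5,whs2)}, require {truck_at(t3,gate)}
    → {pkg_at(p5,whs2), truck_at(t3,gate)}
  through step 1 (drive(t3,whs1,gate)): drop {truck_at(t3,gate)}, keep {pkg_at(p5,whs2)}, require {truck_at(t3,whs1)}
    → {pkg_at(p5,whs2), truck_at(t3,whs1)}

== RESULT ==
["pkg_at(p5,whs2)", "truck_at(t3,whs1)"]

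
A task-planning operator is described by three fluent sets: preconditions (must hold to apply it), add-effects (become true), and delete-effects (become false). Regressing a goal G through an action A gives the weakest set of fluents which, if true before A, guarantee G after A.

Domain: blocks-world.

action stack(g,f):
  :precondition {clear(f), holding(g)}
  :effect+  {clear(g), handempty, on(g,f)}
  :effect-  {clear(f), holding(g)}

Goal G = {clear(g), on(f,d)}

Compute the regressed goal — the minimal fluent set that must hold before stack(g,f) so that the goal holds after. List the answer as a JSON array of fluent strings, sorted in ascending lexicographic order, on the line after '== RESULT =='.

Compute (G \ add) ∪ pre:
  G ∩ del = {}  (empty — regression defined)
  G \ add = {clear(g), on(f,d)} \ {clear(g), handempty, on(g,f)} = {on(f,d)}
  ∪ pre   = {on(f,d)} ∪ {clear(f), holding(g)}
          = {clear(f), holding(g), on(f,d)}

== RESULT ==
["clear(f)", "holding(g)", "on(f,d)"]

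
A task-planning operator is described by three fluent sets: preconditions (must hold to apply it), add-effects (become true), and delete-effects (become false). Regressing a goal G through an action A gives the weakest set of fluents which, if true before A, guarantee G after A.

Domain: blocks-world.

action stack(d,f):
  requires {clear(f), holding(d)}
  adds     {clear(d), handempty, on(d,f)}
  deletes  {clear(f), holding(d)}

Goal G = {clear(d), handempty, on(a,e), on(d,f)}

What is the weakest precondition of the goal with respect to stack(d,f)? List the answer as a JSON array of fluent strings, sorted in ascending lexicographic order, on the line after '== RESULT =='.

Regress:
  G ∩ del = {}  (empty — regression defined)
  G \ add = {clear(d), handempty, on(a,e), on(d,f)} \ {clear(d), handempty, on(d,f)} = {on(a,e)}
  ∪ pre   = {on(a,e)} ∪ {clear(f), holding(d)}
          = {clear(f), holding(d), on(a,e)}

== RESULT ==
["clear(f)", "holding(d)", "on(a,e)"]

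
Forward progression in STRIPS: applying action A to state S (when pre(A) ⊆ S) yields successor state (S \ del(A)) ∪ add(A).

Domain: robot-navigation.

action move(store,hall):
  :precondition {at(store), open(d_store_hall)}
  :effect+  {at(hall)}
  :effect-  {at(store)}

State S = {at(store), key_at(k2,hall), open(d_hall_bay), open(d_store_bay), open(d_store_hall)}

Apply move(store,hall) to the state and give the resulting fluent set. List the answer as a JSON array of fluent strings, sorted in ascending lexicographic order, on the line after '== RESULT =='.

Compute (S \ del) ∪ add:
  pre ⊆ S: {at(store), open(d_store_hall)} ⊆ S  — applicable
  S \ del = {key_at(k2,hall), open(d_hall_bay), open(d_store_bay), open(d_store_hall)}
  ∪ add   = {at(hall), key_at(k2,hall), open(d_hall_bay), open(d_store_bay), open(d_store_hall)}

== RESULT ==
["at(hall)", "key_at(k2,hall)", "open(d_hall_bay)", "open(d_store_bay)", "open(d_store_hall)"]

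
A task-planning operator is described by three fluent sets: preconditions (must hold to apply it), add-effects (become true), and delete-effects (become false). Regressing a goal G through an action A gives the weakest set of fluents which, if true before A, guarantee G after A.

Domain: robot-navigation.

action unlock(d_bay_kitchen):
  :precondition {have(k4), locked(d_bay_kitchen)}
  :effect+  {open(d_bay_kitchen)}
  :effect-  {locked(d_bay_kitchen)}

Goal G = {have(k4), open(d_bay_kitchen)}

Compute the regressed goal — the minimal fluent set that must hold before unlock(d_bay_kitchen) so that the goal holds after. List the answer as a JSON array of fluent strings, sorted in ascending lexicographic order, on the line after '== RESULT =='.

Regress:
  G ∩ del = {}  (empty — regression defined)
  G \ add = {have(k4), open(d_bay_kitchen)} \ {open(d_bay_kitchen)} = {have(k4)}
  ∪ pre   = {have(k4)} ∪ {have(k4), locked(d_bay_kitchen)}
          = {have(k4), locked(d_bay_kitchen)}

== RESULT ==
["have(k4)", "locked(d_bay_kitchen)"]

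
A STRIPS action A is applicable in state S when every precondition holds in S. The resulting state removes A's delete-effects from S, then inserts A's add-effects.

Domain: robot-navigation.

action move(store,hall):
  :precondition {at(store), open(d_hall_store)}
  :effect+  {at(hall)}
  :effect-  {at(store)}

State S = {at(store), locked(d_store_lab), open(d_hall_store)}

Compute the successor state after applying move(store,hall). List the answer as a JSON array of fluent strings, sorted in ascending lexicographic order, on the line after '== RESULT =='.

Compute (S \ del) ∪ add:
  pre ⊆ S: {at(store), open(d_hall_store)} ⊆ S  — applicable
  S \ del = {locked(d_store_lab), open(d_hall_store)}
  ∪ add   = {at(hall), locked(d_store_lab), open(d_hall_store)}

== RESULT ==
["at(hall)", "locked(d_store_lab)", "open(d_hall_store)"]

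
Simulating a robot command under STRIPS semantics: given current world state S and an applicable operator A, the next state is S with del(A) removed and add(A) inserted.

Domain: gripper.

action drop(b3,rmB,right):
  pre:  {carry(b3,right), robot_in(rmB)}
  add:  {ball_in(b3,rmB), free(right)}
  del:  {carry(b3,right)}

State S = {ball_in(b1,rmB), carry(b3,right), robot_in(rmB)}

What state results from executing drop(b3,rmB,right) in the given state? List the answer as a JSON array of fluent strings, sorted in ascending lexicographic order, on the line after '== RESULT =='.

Compute (S \ del) ∪ add:
  pre ⊆ S: {carry(b3,right), robot_in(rmB)} ⊆ S  — applicable
  S \ del = {ball_in(b1,rmB), robot_in(rmB)}
  ∪ add   = {ball_in(b1,rmB), ball_in(b3,rmB), free(right), robot_in(rmB)}

== RESULT ==
["ball_in(b1,rmB)", "ball_in(b3,rmB)", "free(right)", "robot_in(rmB)"]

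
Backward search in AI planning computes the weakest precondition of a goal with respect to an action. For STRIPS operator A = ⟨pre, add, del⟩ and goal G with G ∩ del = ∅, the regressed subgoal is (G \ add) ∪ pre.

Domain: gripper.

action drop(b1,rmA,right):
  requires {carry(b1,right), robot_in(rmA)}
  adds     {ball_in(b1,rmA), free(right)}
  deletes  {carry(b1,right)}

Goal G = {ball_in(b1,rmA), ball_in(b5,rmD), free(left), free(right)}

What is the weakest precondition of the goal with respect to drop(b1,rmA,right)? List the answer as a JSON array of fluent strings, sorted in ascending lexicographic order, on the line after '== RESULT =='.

Compute (G \ add) ∪ pre:
  G ∩ del = {}  (empty — regression defined)
  G \ add = {ball_in(b1,rmA), ball_in(b5,rmD), free(left), free(right)} \ {ball_in(b1,rmA), free(right)} = {ball_in(b5,rmD), free(left)}
  ∪ pre   = {ball_in(b5,rmD), free(left)} ∪ {carry(b1,right), robot_in(rmA)}
          = {ball_in(b5,rmD), carry(b1,right), free(left), robot_in(rmA)}

== RESULT ==
["ball_in(b5,rmD)", "carry(b1,right)", "free(left)", "robot_in(rmA)"]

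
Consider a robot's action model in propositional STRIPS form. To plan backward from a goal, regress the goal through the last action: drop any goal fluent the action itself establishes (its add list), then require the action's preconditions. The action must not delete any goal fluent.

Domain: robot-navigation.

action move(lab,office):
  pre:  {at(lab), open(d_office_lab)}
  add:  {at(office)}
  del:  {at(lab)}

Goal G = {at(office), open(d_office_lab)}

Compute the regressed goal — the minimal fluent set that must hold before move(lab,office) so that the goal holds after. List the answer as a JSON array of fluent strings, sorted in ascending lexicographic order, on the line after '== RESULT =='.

Regress:
  G ∩ del = {}  (empty — regression defined)
  G \ add = {at(office), open(d_office_lab)} \ {at(office)} = {open(d_office_lab)}
  ∪ pre   = {open(d_office_lab)} ∪ {at(lab), open(d_office_lab)}
          = {at(lab), open(d_office_lab)}

== RESULT ==
["at(lab)", "open(d_office_lab)"]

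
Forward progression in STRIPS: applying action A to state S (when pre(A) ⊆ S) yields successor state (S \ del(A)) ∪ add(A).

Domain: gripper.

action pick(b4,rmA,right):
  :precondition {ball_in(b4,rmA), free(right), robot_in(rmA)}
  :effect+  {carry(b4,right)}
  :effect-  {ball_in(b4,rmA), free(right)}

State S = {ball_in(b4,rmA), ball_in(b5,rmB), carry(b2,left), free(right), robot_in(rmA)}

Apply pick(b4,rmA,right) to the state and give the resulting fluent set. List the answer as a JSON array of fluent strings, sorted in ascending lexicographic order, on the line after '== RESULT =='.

Compute (S \ del) ∪ add:
  pre ⊆ S: {ball_in(b4,rmA), free(right), robot_in(rmA)} ⊆ S  — applicable
  S \ del = {ball_in(b5,rmB), carry(b2,left), robot_in(rmA)}
  ∪ add   = {ball_in(b5,rmB), carry(b2,left), carry(b4,right), robot_in(rmA)}

== RESULT ==
["ball_in(b5,rmB)", "carry(b2,left)", "carry(b4,right)", "robot_in(rmA)"]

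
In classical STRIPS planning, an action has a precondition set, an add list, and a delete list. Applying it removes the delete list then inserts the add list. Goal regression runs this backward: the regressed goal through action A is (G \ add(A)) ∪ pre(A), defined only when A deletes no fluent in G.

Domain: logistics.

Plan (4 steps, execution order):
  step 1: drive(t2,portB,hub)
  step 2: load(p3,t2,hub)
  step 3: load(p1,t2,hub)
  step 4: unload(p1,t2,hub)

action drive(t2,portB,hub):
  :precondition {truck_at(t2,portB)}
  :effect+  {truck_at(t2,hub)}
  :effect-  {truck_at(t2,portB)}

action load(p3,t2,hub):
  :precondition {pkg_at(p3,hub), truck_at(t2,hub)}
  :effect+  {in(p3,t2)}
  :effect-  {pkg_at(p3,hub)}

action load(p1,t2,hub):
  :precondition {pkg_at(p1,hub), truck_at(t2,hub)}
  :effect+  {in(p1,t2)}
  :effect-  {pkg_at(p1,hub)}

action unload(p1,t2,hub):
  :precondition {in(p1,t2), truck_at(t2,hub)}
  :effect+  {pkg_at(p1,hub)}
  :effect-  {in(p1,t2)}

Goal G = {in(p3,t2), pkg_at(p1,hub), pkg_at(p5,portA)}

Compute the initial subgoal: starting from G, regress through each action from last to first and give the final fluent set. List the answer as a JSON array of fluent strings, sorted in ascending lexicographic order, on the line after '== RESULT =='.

Work backward from the goal:
  through step 4 (unload(p1,t2,hub)): drop {pkg_at(p1,hub)}, keep {in(p3,t2), pkg_at(p5,portA)}, require {in(p1,t2), truck_at(t2,hub)}
    → {in(p1,t2), in(p3,t2), pkg_at(p5,portA), truck_at(t2,hub)}
  through step 3 (load(p1,t2,hub)): drop {in(p1,t2)}, keep {in(p3,t2), pkg_at(p5,portA), truck_at(t2,hub)}, require {pkg_at(p1,hub), truck_at(t2,hub)}
    → {in(p3,t2), pkg_at(p1,hub), pkg_at(p5,portA), truck_at(t2,hub)}
  through step 2 (load(p3,t2,hub)): drop {in(p3,t2)}, keep {pkg_at(p1,hub), pkg_at(p5,portA), truck_at(t2,hub)}, require {pkg_at(p3,hub), truck_at(t2,hub)}
    → {pkg_at(p1,hub), pkg_at(p3,hub), pkg_at(p5,portA), truck_at(t2,hub)}
  through step 1 (drive(t2,portB,hub)): drop {truck_at(t2,hub)}, keep {pkg_at(p1,hub), pkg_at(p3,hub), pkg_at(p5,portA)}, require {truck_at(t2,portB)}
    → {pkg_at(p1,hub), pkg_at(p3,hub), pkg_at(p5,portA), truck_at(t2,portB)}

== RESULT ==
["pkg_at(p1,hub)", "pkg_at(p3,hub)", "pkg_at(p5,portA)", "truck_at(t2,portB)"]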